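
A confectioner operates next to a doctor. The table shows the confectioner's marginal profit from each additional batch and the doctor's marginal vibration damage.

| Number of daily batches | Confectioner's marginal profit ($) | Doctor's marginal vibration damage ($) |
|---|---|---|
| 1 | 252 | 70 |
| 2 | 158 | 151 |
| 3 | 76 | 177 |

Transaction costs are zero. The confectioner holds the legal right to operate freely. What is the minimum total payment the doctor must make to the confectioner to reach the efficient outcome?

Left alone the confectioner would choose level 3 (marginal profit stays positive).
Efficient level: k* = 2 (marginal profit ≥ marginal vibration damage through 2).
The doctor must at least cover the confectioner's forgone profit from cutting 3→2: 76 = 76.

$76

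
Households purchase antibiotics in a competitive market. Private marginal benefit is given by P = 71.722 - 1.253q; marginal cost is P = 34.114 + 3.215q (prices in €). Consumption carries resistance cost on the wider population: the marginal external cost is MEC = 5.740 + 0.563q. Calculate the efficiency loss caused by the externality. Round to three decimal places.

DWL = €10.913

Market equilibrium (private): 34.114 + 3.215q = 71.722 - 1.253q → q_m = 8.4172.
Social marginal benefit = demand − MEC = 65.982 - 1.816q.
Set SMB = MC: 65.982 - 1.816q = 34.114 + 3.215q → q* = 6.3343.
Between q* and q_m the wedge MC − SMB runs linearly from 0 to MEC(q_m), so the loss is a triangle.
DWL = ½ × 2.0829 × 10.4789 = 10.9133.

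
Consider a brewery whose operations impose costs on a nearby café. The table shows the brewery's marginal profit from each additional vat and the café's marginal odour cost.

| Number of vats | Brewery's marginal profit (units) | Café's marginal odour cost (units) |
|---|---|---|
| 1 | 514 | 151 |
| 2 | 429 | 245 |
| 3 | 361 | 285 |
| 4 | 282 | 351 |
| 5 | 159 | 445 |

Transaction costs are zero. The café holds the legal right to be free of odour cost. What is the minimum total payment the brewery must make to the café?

Efficient level: marginal profit ≥ marginal odour cost through level 3, so k* = 3.
With the café holding the right, the brewery must at least compensate total damage at k*: 151 + 245 + 285 = 681.

681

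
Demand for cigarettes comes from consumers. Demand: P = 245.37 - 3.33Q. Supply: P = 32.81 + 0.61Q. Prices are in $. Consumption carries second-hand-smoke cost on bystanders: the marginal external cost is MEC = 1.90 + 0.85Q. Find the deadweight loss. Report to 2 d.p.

Market equilibrium (private): 32.81 + 0.61Q = 245.37 - 3.33Q → Q_m = 53.9492.
Social marginal benefit = demand − MEC = 243.47 - 4.18Q.
Set SMB = MC: 243.47 - 4.18Q = 32.81 + 0.61Q → Q* = 43.9791.
The loss is the area between SMB and MC from Q* to Q_m; with linear curves that's a triangle of height MEC(Q_m).
DWL = ½ × 9.9701 × 47.7569 = 238.0705.

DWL = $238.07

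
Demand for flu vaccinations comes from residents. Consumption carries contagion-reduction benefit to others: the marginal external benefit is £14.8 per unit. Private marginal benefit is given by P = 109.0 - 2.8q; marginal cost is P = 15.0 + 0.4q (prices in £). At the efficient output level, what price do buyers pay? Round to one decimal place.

Social marginal benefit = demand + MEB = 123.8 - 2.8q.
Set SMB = MC: 123.8 - 2.8q = 15.0 + 0.4q → q* = 34.0000.
Consumer price on the demand curve at q*: 109.0 − 2.8×34.0000 = 13.8000.

P = £13.8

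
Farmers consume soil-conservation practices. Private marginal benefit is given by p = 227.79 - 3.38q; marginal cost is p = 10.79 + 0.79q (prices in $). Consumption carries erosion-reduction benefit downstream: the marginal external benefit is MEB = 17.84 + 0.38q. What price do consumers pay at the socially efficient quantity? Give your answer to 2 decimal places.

Social marginal benefit = demand + MEB = 245.63 - 3.00q.
Set SMB = MC: 245.63 - 3.00q = 10.79 + 0.79q → q* = 61.9631.
Consumer price on the demand curve at q*: 227.79 − 3.38×61.9631 = 18.3547.

P = $18.35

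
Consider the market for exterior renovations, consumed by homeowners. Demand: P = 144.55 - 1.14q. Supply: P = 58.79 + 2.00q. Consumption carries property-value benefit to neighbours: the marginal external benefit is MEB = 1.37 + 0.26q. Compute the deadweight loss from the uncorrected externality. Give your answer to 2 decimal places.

Market equilibrium (private): 58.79 + 2.00q = 144.55 - 1.14q → q_m = 27.3121.
Social marginal benefit = demand + MEB = 145.92 - 0.88q.
Set SMB = MC: 145.92 - 0.88q = 58.79 + 2.00q → q* = 30.2535.
The loss is the area between SMB and MC from q* to q_m; with linear curves that's a triangle of height MEB(q_m).
DWL = ½ × 2.9414 × 8.4711 = 12.4584.

DWL = 12.46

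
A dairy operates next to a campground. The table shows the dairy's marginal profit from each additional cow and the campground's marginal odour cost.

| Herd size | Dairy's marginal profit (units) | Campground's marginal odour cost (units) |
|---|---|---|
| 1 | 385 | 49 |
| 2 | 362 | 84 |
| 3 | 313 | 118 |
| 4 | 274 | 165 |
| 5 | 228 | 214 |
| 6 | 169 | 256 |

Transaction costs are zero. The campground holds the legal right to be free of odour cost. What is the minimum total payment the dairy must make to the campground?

630

Efficient level: marginal profit ≥ marginal odour cost through level 5, so k* = 5.
With the campground holding the right, the dairy must at least compensate total damage at k*: 49 + 84 + 118 + 165 + 214 = 630.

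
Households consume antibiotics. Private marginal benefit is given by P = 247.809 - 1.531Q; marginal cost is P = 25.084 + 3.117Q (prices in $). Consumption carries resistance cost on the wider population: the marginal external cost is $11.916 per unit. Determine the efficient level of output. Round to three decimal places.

Q* = 45.355

Social marginal benefit = demand − MEC = 235.893 - 1.531Q.
Set SMB = MC: 235.893 - 1.531Q = 25.084 + 3.117Q → Q* = 45.3548.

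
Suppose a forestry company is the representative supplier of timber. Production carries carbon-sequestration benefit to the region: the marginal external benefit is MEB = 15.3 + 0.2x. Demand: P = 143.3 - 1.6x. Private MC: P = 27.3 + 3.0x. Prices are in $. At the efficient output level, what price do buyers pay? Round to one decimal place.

Social marginal cost = private MC − MEB = 12.0 + 2.8x.
Set SMC = demand: 12.0 + 2.8x = 143.3 - 1.6x → x* = 29.8409.
Consumer price on the demand curve at x*: 143.3 − 1.6×29.8409 = 95.5546.

P = $95.6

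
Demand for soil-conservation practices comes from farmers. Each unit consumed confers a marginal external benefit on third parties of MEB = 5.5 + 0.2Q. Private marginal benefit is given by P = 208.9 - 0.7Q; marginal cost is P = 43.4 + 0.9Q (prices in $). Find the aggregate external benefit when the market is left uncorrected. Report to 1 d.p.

$1638.8

Market equilibrium (private): 43.4 + 0.9Q = 208.9 - 0.7Q → Q_m = 103.4375.
Total external benefit = ∫₀^{Q_m} (5.5 + 0.2Q) dQ = 5.5×103.4375 + ½×0.2×103.4375² = 1638.8379.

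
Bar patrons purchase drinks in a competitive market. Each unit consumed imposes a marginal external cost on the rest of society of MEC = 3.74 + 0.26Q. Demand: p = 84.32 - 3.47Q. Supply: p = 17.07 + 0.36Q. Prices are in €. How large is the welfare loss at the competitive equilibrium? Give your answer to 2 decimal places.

Market equilibrium (private): 17.07 + 0.36Q = 84.32 - 3.47Q → Q_m = 17.5587.
Social marginal benefit = demand − MEC = 80.58 - 3.73Q.
Set SMB = MC: 80.58 - 3.73Q = 17.07 + 0.36Q → Q* = 15.5281.
The welfare-loss triangle has base |Q_m − Q*| and height MEC(Q_m) (the vertical gap between SMB and MC is zero at Q* and MEC at Q_m).
DWL = ½ × 2.0306 × 8.3053 = 8.4324.

DWL = €8.43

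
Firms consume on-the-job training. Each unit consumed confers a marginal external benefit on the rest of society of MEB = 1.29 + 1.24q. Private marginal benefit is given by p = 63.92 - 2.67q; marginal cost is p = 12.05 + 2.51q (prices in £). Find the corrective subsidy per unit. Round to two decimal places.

Social marginal benefit = demand + MEB = 65.21 - 1.43q.
Set SMB = MC: 65.21 - 1.43q = 12.05 + 2.51q → q* = 13.4924.
The Pigouvian subsidy equals MEB at q*: 1.29 + 1.24×13.4924 = 18.0206.

subsidy = £18.02 per unit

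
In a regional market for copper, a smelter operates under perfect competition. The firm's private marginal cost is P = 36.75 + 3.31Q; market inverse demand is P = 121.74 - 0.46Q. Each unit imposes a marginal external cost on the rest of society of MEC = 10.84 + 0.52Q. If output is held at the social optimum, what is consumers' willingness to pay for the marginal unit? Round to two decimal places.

P = 113.79

Social marginal cost = private MC + MEC = 47.59 + 3.83Q.
Set SMC = demand: 47.59 + 3.83Q = 121.74 - 0.46Q → Q* = 17.2844.
Consumer price on the demand curve at Q*: 121.74 − 0.46×17.2844 = 113.7892.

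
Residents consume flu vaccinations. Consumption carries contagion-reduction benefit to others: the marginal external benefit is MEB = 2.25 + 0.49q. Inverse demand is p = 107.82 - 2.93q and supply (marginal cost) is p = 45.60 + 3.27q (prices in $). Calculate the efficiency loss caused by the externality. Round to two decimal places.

DWL = $4.50

Market equilibrium (private): 45.60 + 3.27q = 107.82 - 2.93q → q_m = 10.0355.
Social marginal benefit = demand + MEB = 110.07 - 2.44q.
Set SMB = MC: 110.07 - 2.44q = 45.60 + 3.27q → q* = 11.2907.
Height of the DWL triangle at q_m is SMB(q_m) − MC(q_m) = MEB(q_m) = 7.1674.
DWL = ½ × 1.2552 × 7.1674 = 4.4983.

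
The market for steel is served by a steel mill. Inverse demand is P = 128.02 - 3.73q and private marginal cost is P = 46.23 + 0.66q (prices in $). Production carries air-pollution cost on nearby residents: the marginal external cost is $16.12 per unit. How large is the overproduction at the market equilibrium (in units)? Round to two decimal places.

Market equilibrium (private): 46.23 + 0.66q = 128.02 - 3.73q → q_m = 18.6310.
Social marginal cost = private MC + MEC = 62.35 + 0.66q.
Set SMC = demand: 62.35 + 0.66q = 128.02 - 3.73q → q* = 14.9590.
Gap = |18.6310 − 14.9590| = 3.6720.

3.67 units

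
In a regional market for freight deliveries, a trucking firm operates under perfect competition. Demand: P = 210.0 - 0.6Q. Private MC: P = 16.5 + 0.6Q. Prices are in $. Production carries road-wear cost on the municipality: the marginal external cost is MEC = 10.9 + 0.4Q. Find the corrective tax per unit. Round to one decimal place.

tax = $56.6 per unit

Social marginal cost = private MC + MEC = 27.4 + Q.
Set SMC = demand: 27.4 + Q = 210.0 - 0.6Q → Q* = 114.1250.
The Pigouvian tax equals MEC at Q*: 10.9 + 0.4×114.1250 = 56.5500.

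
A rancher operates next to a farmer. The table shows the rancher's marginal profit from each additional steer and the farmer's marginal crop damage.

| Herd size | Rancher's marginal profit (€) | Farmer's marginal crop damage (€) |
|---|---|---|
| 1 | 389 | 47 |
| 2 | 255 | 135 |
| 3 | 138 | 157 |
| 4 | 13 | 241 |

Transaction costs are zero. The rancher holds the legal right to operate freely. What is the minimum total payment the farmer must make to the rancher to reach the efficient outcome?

Left alone the rancher would choose level 4 (marginal profit stays positive).
Efficient level: k* = 2 (marginal profit ≥ marginal crop damage through 2).
The farmer must at least cover the rancher's forgone profit from cutting 4→2: 138 + 13 = 151.

€151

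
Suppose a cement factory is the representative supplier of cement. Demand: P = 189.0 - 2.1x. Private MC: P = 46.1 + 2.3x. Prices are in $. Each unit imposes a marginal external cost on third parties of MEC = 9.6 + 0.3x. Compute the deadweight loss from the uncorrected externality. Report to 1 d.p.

DWL = $39.8

Market equilibrium (private): 46.1 + 2.3x = 189.0 - 2.1x → x_m = 32.4773.
Social marginal cost = private MC + MEC = 55.7 + 2.6x.
Set SMC = demand: 55.7 + 2.6x = 189.0 - 2.1x → x* = 28.3617.
The welfare-loss triangle has base |x_m − x*| and height MEC(x_m) (the vertical gap between SMC and demand is zero at x* and MEC at x_m).
DWL = ½ × 4.1156 × 19.3432 = 39.8044.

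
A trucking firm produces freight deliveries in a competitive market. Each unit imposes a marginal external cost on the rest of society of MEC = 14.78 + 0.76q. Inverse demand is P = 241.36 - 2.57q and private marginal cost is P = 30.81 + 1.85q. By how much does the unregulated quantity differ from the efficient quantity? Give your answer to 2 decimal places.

Market equilibrium (private): 30.81 + 1.85q = 241.36 - 2.57q → q_m = 47.6357.
Social marginal cost = private MC + MEC = 45.59 + 2.61q.
Set SMC = demand: 45.59 + 2.61q = 241.36 - 2.57q → q* = 37.7934.
Gap = |47.6357 − 37.7934| = 9.8423.

9.84 units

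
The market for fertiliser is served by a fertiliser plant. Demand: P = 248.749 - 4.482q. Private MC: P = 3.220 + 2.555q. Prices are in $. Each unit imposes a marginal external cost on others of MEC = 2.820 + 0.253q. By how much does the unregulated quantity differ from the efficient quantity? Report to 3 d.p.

Market equilibrium (private): 3.220 + 2.555q = 248.749 - 4.482q → q_m = 34.8911.
Social marginal cost = private MC + MEC = 6.040 + 2.808q.
Set SMC = demand: 6.040 + 2.808q = 248.749 - 4.482q → q* = 33.2934.
Gap = |34.8911 − 33.2934| = 1.5977.

1.598 units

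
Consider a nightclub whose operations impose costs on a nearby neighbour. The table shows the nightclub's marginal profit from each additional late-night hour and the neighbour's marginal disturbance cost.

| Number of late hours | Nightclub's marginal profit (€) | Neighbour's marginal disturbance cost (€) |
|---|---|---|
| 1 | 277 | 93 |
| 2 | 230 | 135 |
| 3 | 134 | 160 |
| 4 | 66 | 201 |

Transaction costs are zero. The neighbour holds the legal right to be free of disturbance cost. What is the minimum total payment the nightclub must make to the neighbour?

€228

Efficient level: marginal profit ≥ marginal disturbance cost through level 2, so k* = 2.
With the neighbour holding the right, the nightclub must at least compensate total damage at k*: 93 + 135 = 228.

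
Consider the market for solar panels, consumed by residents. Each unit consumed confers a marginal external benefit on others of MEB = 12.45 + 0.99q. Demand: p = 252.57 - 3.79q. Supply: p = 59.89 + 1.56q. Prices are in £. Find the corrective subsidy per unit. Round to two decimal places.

Social marginal benefit = demand + MEB = 265.02 - 2.80q.
Set SMB = MC: 265.02 - 2.80q = 59.89 + 1.56q → q* = 47.0482.
The Pigouvian subsidy equals MEB at q*: 12.45 + 0.99×47.0482 = 59.0277.

subsidy = £59.03 per unit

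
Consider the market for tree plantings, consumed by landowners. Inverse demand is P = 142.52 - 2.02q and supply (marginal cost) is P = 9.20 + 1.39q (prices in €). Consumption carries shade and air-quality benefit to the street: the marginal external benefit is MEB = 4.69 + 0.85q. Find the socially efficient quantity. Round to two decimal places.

q* = 53.91

Social marginal benefit = demand + MEB = 147.21 - 1.17q.
Set SMB = MC: 147.21 - 1.17q = 9.20 + 1.39q → q* = 53.9102.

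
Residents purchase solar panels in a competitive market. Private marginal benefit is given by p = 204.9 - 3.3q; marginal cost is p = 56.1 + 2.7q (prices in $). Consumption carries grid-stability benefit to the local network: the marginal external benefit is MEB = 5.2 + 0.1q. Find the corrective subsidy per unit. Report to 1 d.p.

subsidy = $7.8 per unit

Social marginal benefit = demand + MEB = 210.1 - 3.2q.
Set SMB = MC: 210.1 - 3.2q = 56.1 + 2.7q → q* = 26.1017.
The Pigouvian subsidy equals MEB at q*: 5.2 + 0.1×26.1017 = 7.8102.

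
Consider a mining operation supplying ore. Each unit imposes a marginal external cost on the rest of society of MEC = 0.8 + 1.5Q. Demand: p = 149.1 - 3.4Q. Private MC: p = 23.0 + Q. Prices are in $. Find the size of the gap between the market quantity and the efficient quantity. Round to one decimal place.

Market equilibrium (private): 23.0 + Q = 149.1 - 3.4Q → Q_m = 28.6591.
Social marginal cost = private MC + MEC = 23.8 + 2.5Q.
Set SMC = demand: 23.8 + 2.5Q = 149.1 - 3.4Q → Q* = 21.2373.
Gap = |28.6591 − 21.2373| = 7.4218.

7.4 units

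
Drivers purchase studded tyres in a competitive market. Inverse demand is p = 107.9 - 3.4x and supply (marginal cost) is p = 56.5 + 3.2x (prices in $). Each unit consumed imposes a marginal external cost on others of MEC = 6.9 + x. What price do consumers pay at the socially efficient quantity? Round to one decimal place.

P = $88.0

Social marginal benefit = demand − MEC = 101.0 - 4.4x.
Set SMB = MC: 101.0 - 4.4x = 56.5 + 3.2x → x* = 5.8553.
Consumer price on the demand curve at x*: 107.9 − 3.4×5.8553 = 87.9920.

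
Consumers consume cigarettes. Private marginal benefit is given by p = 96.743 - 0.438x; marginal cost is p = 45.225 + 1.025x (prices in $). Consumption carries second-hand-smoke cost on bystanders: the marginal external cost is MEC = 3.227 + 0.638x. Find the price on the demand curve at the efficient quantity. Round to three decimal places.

P = $86.676

Social marginal benefit = demand − MEC = 93.516 - 1.076x.
Set SMB = MC: 93.516 - 1.076x = 45.225 + 1.025x → x* = 22.9848.
Consumer price on the demand curve at x*: 96.743 − 0.438×22.9848 = 86.6757.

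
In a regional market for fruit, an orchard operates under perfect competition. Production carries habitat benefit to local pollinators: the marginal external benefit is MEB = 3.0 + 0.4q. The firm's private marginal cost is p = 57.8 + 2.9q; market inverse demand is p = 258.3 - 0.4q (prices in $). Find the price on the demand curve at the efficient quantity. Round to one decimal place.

Social marginal cost = private MC − MEB = 54.8 + 2.5q.
Set SMC = demand: 54.8 + 2.5q = 258.3 - 0.4q → q* = 70.1724.
Consumer price on the demand curve at q*: 258.3 − 0.4×70.1724 = 230.2310.

P = $230.2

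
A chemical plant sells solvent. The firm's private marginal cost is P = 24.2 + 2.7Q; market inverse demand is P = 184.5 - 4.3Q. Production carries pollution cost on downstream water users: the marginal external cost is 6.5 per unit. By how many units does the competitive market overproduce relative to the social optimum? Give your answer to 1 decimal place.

Market equilibrium (private): 24.2 + 2.7Q = 184.5 - 4.3Q → Q_m = 22.9000.
Social marginal cost = private MC + MEC = 30.7 + 2.7Q.
Set SMC = demand: 30.7 + 2.7Q = 184.5 - 4.3Q → Q* = 21.9714.
Gap = |22.9000 − 21.9714| = 0.9286.

0.9 units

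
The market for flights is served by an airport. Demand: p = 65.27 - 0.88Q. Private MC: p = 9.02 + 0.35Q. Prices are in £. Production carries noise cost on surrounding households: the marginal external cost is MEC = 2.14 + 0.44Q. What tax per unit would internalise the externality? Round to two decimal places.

Social marginal cost = private MC + MEC = 11.16 + 0.79Q.
Set SMC = demand: 11.16 + 0.79Q = 65.27 - 0.88Q → Q* = 32.4012.
The Pigouvian tax equals MEC at Q*: 2.14 + 0.44×32.4012 = 16.3965.

tax = £16.40 per unit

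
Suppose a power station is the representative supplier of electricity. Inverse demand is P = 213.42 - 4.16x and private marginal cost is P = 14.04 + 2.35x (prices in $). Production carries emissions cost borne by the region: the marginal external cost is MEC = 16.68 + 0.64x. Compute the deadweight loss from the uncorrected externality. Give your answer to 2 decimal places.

Market equilibrium (private): 14.04 + 2.35x = 213.42 - 4.16x → x_m = 30.6267.
Social marginal cost = private MC + MEC = 30.72 + 2.99x.
Set SMC = demand: 30.72 + 2.99x = 213.42 - 4.16x → x* = 25.5524.
Height of the DWL triangle at x_m is SMC(x_m) − demand(x_m) = MEC(x_m) = 36.2811.
DWL = ½ × 5.0743 × 36.2811 = 92.0506.

DWL = $92.05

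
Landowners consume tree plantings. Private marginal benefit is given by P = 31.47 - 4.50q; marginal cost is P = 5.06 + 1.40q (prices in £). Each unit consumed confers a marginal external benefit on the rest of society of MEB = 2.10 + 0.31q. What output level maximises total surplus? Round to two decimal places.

Social marginal benefit = demand + MEB = 33.57 - 4.19q.
Set SMB = MC: 33.57 - 4.19q = 5.06 + 1.40q → q* = 5.1002.

q* = 5.10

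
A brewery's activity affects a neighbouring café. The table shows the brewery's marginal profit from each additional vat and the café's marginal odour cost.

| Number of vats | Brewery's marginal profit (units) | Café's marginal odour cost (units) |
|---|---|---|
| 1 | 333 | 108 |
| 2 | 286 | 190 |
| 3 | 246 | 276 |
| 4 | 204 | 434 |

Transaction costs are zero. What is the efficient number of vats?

Bargaining reaches the level where marginal profit last exceeds marginal odour cost.
That holds through level 2 (286 ≥ 190) but not at 3 (246 < 276).

2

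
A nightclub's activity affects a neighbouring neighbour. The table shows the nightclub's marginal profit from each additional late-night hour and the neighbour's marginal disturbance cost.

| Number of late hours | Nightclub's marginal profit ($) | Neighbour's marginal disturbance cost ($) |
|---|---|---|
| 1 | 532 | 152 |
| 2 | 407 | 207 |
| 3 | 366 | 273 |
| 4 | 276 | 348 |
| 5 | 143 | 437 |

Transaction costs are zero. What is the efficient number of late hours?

3

Bargaining reaches the level where marginal profit last exceeds marginal disturbance cost.
That holds through level 3 (366 ≥ 273) but not at 4 (276 < 348).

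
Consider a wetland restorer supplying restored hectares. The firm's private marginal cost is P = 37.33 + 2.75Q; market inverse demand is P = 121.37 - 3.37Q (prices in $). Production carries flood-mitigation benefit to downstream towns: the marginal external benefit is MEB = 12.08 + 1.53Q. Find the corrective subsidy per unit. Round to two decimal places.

subsidy = $44.12 per unit

Social marginal cost = private MC − MEB = 25.25 + 1.22Q.
Set SMC = demand: 25.25 + 1.22Q = 121.37 - 3.37Q → Q* = 20.9412.
The Pigouvian subsidy equals MEB at Q*: 12.08 + 1.53×20.9412 = 44.1200.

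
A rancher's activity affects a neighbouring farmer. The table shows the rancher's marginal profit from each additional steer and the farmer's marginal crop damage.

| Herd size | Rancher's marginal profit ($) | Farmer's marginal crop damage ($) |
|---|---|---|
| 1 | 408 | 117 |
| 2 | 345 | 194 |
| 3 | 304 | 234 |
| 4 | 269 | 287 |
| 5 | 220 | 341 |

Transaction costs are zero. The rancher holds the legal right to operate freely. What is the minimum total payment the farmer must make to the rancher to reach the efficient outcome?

Left alone the rancher would choose level 5 (marginal profit stays positive).
Efficient level: k* = 3 (marginal profit ≥ marginal crop damage through 3).
The farmer must at least cover the rancher's forgone profit from cutting 5→3: 269 + 220 = 489.

$489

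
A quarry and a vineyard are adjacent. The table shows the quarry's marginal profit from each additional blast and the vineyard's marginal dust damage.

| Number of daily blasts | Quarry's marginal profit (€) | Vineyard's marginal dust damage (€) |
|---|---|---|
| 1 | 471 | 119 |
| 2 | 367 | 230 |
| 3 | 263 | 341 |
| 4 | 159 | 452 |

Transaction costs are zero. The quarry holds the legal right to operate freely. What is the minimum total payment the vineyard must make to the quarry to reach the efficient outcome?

€422

Left alone the quarry would choose level 4 (marginal profit stays positive).
Efficient level: k* = 2 (marginal profit ≥ marginal dust damage through 2).
The vineyard must at least cover the quarry's forgone profit from cutting 4→2: 263 + 159 = 422.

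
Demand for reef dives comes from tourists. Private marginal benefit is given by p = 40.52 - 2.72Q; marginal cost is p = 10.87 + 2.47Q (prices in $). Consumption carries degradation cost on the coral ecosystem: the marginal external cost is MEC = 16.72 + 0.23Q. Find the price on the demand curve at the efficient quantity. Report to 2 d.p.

Social marginal benefit = demand − MEC = 23.80 - 2.95Q.
Set SMB = MC: 23.80 - 2.95Q = 10.87 + 2.47Q → Q* = 2.3856.
Consumer price on the demand curve at Q*: 40.52 − 2.72×2.3856 = 34.0312.

P = $34.03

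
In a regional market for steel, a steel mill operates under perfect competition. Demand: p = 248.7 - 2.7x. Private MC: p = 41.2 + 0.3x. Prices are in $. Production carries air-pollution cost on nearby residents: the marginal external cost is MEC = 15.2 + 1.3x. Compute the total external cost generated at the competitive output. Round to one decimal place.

Market equilibrium (private): 41.2 + 0.3x = 248.7 - 2.7x → x_m = 69.1667.
Total external cost = ∫₀^{x_m} (15.2 + 1.3x) dx = 15.2×69.1667 + ½×1.3×69.1667² = 4160.9549.

$4161.0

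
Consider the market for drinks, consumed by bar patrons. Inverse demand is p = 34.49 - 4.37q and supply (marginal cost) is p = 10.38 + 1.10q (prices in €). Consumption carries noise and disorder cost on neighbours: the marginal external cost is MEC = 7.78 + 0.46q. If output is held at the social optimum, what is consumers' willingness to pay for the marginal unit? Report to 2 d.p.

P = €22.46

Social marginal benefit = demand − MEC = 26.71 - 4.83q.
Set SMB = MC: 26.71 - 4.83q = 10.38 + 1.10q → q* = 2.7538.
Consumer price on the demand curve at q*: 34.49 − 4.37×2.7538 = 22.4559.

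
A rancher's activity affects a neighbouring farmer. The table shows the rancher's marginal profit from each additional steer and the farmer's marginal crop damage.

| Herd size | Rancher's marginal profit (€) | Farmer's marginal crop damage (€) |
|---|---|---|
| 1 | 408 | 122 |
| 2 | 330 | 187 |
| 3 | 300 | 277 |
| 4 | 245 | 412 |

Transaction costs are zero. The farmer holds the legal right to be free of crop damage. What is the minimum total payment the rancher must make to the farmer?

Efficient level: marginal profit ≥ marginal crop damage through level 3, so k* = 3.
With the farmer holding the right, the rancher must at least compensate total damage at k*: 122 + 187 + 277 = 586.

€586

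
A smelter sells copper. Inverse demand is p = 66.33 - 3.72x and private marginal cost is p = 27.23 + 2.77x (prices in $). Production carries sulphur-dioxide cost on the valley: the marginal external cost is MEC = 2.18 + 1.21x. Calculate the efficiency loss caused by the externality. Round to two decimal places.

DWL = $5.82

Market equilibrium (private): 27.23 + 2.77x = 66.33 - 3.72x → x_m = 6.0247.
Social marginal cost = private MC + MEC = 29.41 + 3.98x.
Set SMC = demand: 29.41 + 3.98x = 66.33 - 3.72x → x* = 4.7948.
Between x* and x_m the wedge SMC − demand runs linearly from 0 to MEC(x_m), so the loss is a triangle.
DWL = ½ × 1.2299 × 9.4698 = 5.8235.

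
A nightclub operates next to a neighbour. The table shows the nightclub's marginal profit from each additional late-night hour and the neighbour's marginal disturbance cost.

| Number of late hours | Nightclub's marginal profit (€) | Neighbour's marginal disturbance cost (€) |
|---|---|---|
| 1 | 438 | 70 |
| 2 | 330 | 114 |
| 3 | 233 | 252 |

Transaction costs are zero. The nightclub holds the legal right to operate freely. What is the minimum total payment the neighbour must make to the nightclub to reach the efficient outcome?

€233

Left alone the nightclub would choose level 3 (marginal profit stays positive).
Efficient level: k* = 2 (marginal profit ≥ marginal disturbance cost through 2).
The neighbour must at least cover the nightclub's forgone profit from cutting 3→2: 233 = 233.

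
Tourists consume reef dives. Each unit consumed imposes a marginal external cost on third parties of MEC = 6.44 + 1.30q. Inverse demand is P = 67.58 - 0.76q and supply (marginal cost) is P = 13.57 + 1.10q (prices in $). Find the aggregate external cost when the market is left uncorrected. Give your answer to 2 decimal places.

$735.07

Market equilibrium (private): 13.57 + 1.10q = 67.58 - 0.76q → q_m = 29.0376.
Total external cost = ∫₀^{q_m} (6.44 + 1.30q) dq = 6.44×29.0376 + ½×1.30×29.0376² = 735.0706.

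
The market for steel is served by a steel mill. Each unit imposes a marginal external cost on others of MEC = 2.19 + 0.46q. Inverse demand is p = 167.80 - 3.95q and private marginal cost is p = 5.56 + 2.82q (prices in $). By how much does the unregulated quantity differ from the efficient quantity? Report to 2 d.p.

1.83 units

Market equilibrium (private): 5.56 + 2.82q = 167.80 - 3.95q → q_m = 23.9645.
Social marginal cost = private MC + MEC = 7.75 + 3.28q.
Set SMC = demand: 7.75 + 3.28q = 167.80 - 3.95q → q* = 22.1369.
Gap = |23.9645 − 22.1369| = 1.8276.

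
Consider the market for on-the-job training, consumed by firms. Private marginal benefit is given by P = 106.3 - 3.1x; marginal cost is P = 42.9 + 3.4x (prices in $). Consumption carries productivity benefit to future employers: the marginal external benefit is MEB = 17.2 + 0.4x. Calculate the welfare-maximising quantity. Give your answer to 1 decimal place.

x* = 13.2

Social marginal benefit = demand + MEB = 123.5 - 2.7x.
Set SMB = MC: 123.5 - 2.7x = 42.9 + 3.4x → x* = 13.2131.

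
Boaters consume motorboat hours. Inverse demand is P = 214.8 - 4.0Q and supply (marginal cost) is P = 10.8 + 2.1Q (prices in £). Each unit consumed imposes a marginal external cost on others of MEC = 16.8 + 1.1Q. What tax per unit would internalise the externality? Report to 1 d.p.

Social marginal benefit = demand − MEC = 198.0 - 5.1Q.
Set SMB = MC: 198.0 - 5.1Q = 10.8 + 2.1Q → Q* = 26.0000.
The Pigouvian tax equals MEC at Q*: 16.8 + 1.1×26.0000 = 45.4000.

tax = £45.4 per unit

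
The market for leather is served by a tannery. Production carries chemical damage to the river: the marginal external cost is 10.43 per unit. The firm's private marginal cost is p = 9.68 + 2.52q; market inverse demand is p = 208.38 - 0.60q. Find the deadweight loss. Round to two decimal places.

Market equilibrium (private): 9.68 + 2.52q = 208.38 - 0.60q → q_m = 63.6859.
Social marginal cost = private MC + MEC = 20.11 + 2.52q.
Set SMC = demand: 20.11 + 2.52q = 208.38 - 0.60q → q* = 60.3429.
The loss is the area between SMC and demand from q* to q_m; with linear curves that's a triangle of height MEC(q_m).
DWL = ½ × 3.3430 × 10.4300 = 17.4337.

DWL = 17.43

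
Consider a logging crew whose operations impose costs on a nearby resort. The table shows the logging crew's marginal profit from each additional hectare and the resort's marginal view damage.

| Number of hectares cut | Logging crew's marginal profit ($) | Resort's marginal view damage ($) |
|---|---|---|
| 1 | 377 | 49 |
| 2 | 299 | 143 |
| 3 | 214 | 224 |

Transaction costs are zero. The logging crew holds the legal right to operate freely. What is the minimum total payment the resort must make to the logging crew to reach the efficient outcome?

$214

Left alone the logging crew would choose level 3 (marginal profit stays positive).
Efficient level: k* = 2 (marginal profit ≥ marginal view damage through 2).
The resort must at least cover the logging crew's forgone profit from cutting 3→2: 214 = 214.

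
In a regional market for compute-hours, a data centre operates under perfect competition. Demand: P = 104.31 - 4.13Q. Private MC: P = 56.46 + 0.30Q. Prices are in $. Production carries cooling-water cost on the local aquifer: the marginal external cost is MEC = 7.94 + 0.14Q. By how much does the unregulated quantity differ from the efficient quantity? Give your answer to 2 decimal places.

2.07 units

Market equilibrium (private): 56.46 + 0.30Q = 104.31 - 4.13Q → Q_m = 10.8014.
Social marginal cost = private MC + MEC = 64.40 + 0.44Q.
Set SMC = demand: 64.40 + 0.44Q = 104.31 - 4.13Q → Q* = 8.7330.
Gap = |10.8014 − 8.7330| = 2.0684.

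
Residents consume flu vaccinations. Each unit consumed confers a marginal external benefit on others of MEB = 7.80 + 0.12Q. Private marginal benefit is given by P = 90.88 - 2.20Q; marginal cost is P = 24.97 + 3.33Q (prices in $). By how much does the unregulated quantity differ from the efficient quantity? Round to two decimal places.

Market equilibrium (private): 24.97 + 3.33Q = 90.88 - 2.20Q → Q_m = 11.9186.
Social marginal benefit = demand + MEB = 98.68 - 2.08Q.
Set SMB = MC: 98.68 - 2.08Q = 24.97 + 3.33Q → Q* = 13.6248.
Gap = |11.9186 − 13.6248| = 1.7062.

1.71 units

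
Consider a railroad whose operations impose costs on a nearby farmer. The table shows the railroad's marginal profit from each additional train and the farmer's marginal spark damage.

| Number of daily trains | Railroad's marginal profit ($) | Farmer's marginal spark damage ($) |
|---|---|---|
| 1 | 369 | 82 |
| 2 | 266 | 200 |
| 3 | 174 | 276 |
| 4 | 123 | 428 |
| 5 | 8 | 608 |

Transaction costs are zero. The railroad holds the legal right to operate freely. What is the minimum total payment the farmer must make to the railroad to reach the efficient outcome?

Left alone the railroad would choose level 5 (marginal profit stays positive).
Efficient level: k* = 2 (marginal profit ≥ marginal spark damage through 2).
The farmer must at least cover the railroad's forgone profit from cutting 5→2: 174 + 123 + 8 = 305.

$305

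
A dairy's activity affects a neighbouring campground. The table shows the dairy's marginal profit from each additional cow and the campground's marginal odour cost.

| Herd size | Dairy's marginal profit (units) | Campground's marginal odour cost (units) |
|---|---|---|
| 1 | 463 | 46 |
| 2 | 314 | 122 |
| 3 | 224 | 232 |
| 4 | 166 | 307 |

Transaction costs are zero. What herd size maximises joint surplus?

2

Bargaining reaches the level where marginal profit last exceeds marginal odour cost.
That holds through level 2 (314 ≥ 122) but not at 3 (224 < 232).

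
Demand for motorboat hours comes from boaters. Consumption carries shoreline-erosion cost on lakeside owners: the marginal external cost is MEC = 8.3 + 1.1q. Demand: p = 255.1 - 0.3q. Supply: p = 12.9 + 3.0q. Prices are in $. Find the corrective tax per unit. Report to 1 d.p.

tax = $66.8 per unit

Social marginal benefit = demand − MEC = 246.8 - 1.4q.
Set SMB = MC: 246.8 - 1.4q = 12.9 + 3.0q → q* = 53.1591.
The Pigouvian tax equals MEC at q*: 8.3 + 1.1×53.1591 = 66.7750.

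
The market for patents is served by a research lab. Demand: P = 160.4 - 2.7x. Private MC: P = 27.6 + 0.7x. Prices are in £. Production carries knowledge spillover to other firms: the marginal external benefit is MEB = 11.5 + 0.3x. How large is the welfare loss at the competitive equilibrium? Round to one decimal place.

Market equilibrium (private): 27.6 + 0.7x = 160.4 - 2.7x → x_m = 39.0588.
Social marginal cost = private MC − MEB = 16.1 + 0.4x.
Set SMC = demand: 16.1 + 0.4x = 160.4 - 2.7x → x* = 46.5484.
Between x* and x_m the wedge demand − SMC runs linearly from 0 to MEB(x_m), so the loss is a triangle.
DWL = ½ × 7.4896 × 23.2176 = 86.9453.

DWL = £86.9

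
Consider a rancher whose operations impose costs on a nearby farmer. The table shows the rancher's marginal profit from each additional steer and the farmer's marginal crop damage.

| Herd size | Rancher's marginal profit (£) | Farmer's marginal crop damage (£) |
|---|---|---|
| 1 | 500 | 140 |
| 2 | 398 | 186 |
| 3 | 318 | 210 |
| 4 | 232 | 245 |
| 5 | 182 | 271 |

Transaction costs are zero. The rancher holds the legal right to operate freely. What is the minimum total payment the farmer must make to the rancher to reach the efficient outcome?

£414

Left alone the rancher would choose level 5 (marginal profit stays positive).
Efficient level: k* = 3 (marginal profit ≥ marginal crop damage through 3).
The farmer must at least cover the rancher's forgone profit from cutting 5→3: 232 + 182 = 414.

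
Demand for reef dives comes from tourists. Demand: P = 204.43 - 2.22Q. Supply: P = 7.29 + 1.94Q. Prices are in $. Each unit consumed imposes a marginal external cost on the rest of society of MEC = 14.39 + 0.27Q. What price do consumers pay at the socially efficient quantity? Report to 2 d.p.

P = $112.85

Social marginal benefit = demand − MEC = 190.04 - 2.49Q.
Set SMB = MC: 190.04 - 2.49Q = 7.29 + 1.94Q → Q* = 41.2528.
Consumer price on the demand curve at Q*: 204.43 − 2.22×41.2528 = 112.8488.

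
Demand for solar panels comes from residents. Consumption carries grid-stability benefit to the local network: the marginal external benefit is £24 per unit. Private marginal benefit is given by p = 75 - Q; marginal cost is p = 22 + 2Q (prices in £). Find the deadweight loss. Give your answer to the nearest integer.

Market equilibrium (private): 22 + 2Q = 75 - Q → Q_m = 17.6667.
Social marginal benefit = demand + MEB = 99 - Q.
Set SMB = MC: 99 - Q = 22 + 2Q → Q* = 25.6667.
The welfare-loss triangle has base |Q_m − Q*| and height MEB(Q_m) (the vertical gap between SMB and MC is zero at Q* and MEB at Q_m).
DWL = ½ × 8.0000 × 24.0000 = 96.0000.

DWL = £96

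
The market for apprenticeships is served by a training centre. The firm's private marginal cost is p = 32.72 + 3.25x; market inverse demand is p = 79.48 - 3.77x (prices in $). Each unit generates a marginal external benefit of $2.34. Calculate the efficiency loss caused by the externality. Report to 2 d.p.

Market equilibrium (private): 32.72 + 3.25x = 79.48 - 3.77x → x_m = 6.6610.
Social marginal cost = private MC − MEB = 30.38 + 3.25x.
Set SMC = demand: 30.38 + 3.25x = 79.48 - 3.77x → x* = 6.9943.
Height of the DWL triangle at x_m is demand(x_m) − SMC(x_m) = MEB(x_m) = 2.3400.
DWL = ½ × 0.3333 × 2.3400 = 0.3900.

DWL = $0.39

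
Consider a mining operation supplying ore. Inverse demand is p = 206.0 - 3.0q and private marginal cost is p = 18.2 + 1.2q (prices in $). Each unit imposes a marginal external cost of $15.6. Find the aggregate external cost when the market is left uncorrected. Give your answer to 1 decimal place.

$697.5

Market equilibrium (private): 18.2 + 1.2q = 206.0 - 3.0q → q_m = 44.7143.
Total external cost = MEC × q_m = 15.6 × 44.7143 = 697.5431.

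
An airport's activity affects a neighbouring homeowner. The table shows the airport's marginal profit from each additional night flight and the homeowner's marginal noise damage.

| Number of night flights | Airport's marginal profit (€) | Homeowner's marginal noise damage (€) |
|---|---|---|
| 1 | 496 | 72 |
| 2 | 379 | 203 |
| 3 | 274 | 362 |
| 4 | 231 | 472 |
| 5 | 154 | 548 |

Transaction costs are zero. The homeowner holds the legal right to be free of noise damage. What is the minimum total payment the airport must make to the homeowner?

€275

Efficient level: marginal profit ≥ marginal noise damage through level 2, so k* = 2.
With the homeowner holding the right, the airport must at least compensate total damage at k*: 72 + 203 = 275.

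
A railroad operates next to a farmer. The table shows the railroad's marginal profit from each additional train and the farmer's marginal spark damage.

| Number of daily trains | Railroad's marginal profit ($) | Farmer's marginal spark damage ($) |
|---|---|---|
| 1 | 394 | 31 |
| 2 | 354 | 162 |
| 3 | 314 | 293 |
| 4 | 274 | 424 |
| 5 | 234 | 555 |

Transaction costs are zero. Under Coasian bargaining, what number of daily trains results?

Bargaining reaches the level where marginal profit last exceeds marginal spark damage.
That holds through level 3 (314 ≥ 293) but not at 4 (274 < 424).

3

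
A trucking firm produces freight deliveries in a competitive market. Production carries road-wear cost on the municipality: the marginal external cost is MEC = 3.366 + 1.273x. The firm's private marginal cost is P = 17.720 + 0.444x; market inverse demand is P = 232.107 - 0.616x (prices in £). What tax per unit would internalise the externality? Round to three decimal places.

tax = £118.509 per unit

Social marginal cost = private MC + MEC = 21.086 + 1.717x.
Set SMC = demand: 21.086 + 1.717x = 232.107 - 0.616x → x* = 90.4505.
The Pigouvian tax equals MEC at x*: 3.366 + 1.273×90.4505 = 118.5095.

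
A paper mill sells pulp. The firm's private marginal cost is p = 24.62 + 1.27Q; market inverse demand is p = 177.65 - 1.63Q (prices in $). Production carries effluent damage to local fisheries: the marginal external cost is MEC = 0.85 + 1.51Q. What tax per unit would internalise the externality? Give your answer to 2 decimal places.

Social marginal cost = private MC + MEC = 25.47 + 2.78Q.
Set SMC = demand: 25.47 + 2.78Q = 177.65 - 1.63Q → Q* = 34.5079.
The Pigouvian tax equals MEC at Q*: 0.85 + 1.51×34.5079 = 52.9569.

tax = $52.96 per unit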